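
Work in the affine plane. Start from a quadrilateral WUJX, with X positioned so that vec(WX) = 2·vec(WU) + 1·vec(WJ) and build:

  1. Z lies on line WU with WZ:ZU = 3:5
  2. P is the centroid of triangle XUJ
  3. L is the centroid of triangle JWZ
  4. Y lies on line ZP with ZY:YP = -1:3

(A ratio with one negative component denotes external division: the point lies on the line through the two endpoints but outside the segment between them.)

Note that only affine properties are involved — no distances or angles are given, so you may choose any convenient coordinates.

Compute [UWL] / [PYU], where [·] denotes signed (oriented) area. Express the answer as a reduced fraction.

[UWL]:[PYU] = -8/15

Choose coordinates W = (0, 0), U = (1, 0), J = (0, 1), X = (2, 1).
1. Z lies on line WU with WZ:ZU = 3:5 ⇒ Z = (3/8, 0)
2. P is the centroid of triangle XUJ ⇒ P = (1, 2/3)
3. L is the centroid of triangle JWZ ⇒ L = (1/8, 1/3)
4. Y lies on line ZP with ZY:YP = -1:3 ⇒ Y = (1/16, -1/3)
2·[UWL] = -1/3, 2·[PYU] = 5/8
[UWL]:[PYU] = -1/3:5/8 = -8/15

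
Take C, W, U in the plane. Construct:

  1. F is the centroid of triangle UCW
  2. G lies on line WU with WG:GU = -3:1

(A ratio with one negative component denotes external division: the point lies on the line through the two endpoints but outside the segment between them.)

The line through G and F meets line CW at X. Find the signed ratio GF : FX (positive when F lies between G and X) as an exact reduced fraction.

GF:FX = 7/2

Work in coordinates with C = (0, 0), W = (1, 0), U = (0, 1).
1. F is the centroid of triangle UCW ⇒ F = (1/3, 1/3)
2. G lies on line WU with WG:GU = -3:1 ⇒ G = (-1/2, 3/2)
line GF meets CW at X = (4/7, 0)
F = G + t·(X−G) with t = 7/9, so GF:FX = 7/9:2/9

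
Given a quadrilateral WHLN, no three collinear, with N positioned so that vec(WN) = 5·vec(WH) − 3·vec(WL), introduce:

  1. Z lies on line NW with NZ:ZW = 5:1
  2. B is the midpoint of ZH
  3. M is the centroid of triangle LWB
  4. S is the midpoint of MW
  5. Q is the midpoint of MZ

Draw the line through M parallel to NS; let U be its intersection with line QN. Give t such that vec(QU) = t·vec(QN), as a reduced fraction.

t = -11

Choose coordinates W = (0, 0), H = (1, 0), L = (0, 1), N = (5, -3).
1. Z lies on line NW with NZ:ZW = 5:1 ⇒ Z = (5/6, -1/2)
2. B is the midpoint of ZH ⇒ B = (11/12, -1/4)
3. M is the centroid of triangle LWB ⇒ M = (11/36, 1/4)
4. S is the midpoint of MW ⇒ S = (11/72, 1/8)
5. Q is the midpoint of MZ ⇒ Q = (41/72, -1/8)
through M parallel to NS: direction (-349/72, 25/8); meets QN at U = (-289/6, 63/2)
U = Q + t·(N−Q) with t = -11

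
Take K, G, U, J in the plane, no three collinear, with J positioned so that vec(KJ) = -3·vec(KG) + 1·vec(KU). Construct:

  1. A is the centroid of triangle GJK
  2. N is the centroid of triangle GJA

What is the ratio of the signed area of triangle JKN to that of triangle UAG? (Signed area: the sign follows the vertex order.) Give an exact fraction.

Work in coordinates with K = (0, 0), G = (1, 0), U = (0, 1), J = (-3, 1).
1. A is the centroid of triangle GJK ⇒ A = (-2/3, 1/3)
2. N is the centroid of triangle GJA ⇒ N = (-8/9, 4/9)
2·[JKN] = 4/9, 2·[UAG] = 4/3
[JKN]:[UAG] = 4/9:4/3 = 1/3

[JKN]:[UAG] = 1/3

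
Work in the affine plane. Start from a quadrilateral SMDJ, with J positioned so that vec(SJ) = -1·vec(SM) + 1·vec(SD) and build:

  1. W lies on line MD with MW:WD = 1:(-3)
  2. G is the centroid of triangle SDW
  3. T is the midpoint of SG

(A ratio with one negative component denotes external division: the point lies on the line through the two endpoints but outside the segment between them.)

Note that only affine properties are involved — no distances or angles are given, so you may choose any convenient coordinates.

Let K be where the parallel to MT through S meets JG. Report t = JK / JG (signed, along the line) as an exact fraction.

Set S = (0, 0), M = (1, 0), D = (0, 1), J = (-1, 1); any affine frame gives the same invariant.
1. W lies on line MD with MW:WD = 1:(-3) ⇒ W = (3/2, -1/2)
2. G is the centroid of triangle SDW ⇒ G = (1/2, 1/6)
3. T is the midpoint of SG ⇒ T = (1/4, 1/12)
through S parallel to MT: direction (-3/4, 1/12); meets JG at K = (1, -1/9)
K = J + t·(G−J) with t = 4/3

t = 4/3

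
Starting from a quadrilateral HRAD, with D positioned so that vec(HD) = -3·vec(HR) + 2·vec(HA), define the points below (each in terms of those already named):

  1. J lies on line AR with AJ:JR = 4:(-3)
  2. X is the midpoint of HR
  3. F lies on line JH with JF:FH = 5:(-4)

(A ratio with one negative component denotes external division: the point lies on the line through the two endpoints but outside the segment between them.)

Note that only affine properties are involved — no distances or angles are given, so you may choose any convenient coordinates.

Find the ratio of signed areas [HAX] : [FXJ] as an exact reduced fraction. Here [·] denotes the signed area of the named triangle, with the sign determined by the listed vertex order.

Assign H = (0, 0), R = (1, 0), A = (0, 1), D = (-3, 2) — the answer is frame-independent, so this choice is without loss of generality.
1. J lies on line AR with AJ:JR = 4:(-3) ⇒ J = (4, -3)
2. X is the midpoint of HR ⇒ X = (1/2, 0)
3. F lies on line JH with JF:FH = 5:(-4) ⇒ F = (-16, 12)
2·[HAX] = -1/2, 2·[FXJ] = -15/2
[HAX]:[FXJ] = -1/2:-15/2 = 1/15

[HAX]:[FXJ] = 1/15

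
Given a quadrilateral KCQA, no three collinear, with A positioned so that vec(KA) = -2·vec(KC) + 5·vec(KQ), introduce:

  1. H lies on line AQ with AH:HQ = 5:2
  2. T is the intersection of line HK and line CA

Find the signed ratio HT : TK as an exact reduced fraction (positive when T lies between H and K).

HT:TK = -2/7

Assign K = (0, 0), C = (1, 0), Q = (0, 1), A = (-2, 5) — the answer is frame-independent, so this choice is without loss of generality.
1. H lies on line AQ with AH:HQ = 5:2 ⇒ H = (-4/7, 15/7)
2. T is the intersection of line HK and line CA ⇒ T = (-4/5, 3)
T = H + t·(K−H) with t = -2/5, so HT:TK = t:(1−t) = -2/5:7/5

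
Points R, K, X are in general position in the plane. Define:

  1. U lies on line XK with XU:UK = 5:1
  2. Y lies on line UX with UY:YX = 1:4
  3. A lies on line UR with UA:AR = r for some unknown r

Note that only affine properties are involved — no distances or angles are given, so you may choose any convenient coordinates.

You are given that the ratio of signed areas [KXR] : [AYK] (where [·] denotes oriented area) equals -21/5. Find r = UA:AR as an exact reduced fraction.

Assign R = (0, 0), K = (1, 0), X = (0, 1) — the answer is frame-independent, so this choice is without loss of generality.
1. U lies on line XK with XU:UK = 5:1 ⇒ U = (5/6, 1/6)
2. Y lies on line UX with UY:YX = 1:4 ⇒ Y = (2/3, 1/3)
3. With UA:AR = r, write λ = r/(r+1) so A = U + λ·(R−U); A is affine-linear in λ
Every point depending on A is an affine combination of A and λ-independent points, so each such coordinate is linear in λ; the λ² term in each signed area is a multiple of (R−U)×(R−U) = 0, so 2·[KXR] and 2·[AYK] are each linear in λ. Evaluating at λ=0 and λ=1:
  2·[KXR] = 1,   2·[AYK] = -1/3·λ
So [KXR]:[AYK] = (1) / (-1/3·λ). Setting this equal to -21/5:
  1 = -21/5·(-1/3·λ)  ⇒  λ = 5/7
Then r = λ/(1−λ) = (5/7)/(2/7) = 5/2. Check: with r = 5/2, A = (5/21, 1/21) and [KXR]:[AYK] = -21/5 as required.

r = 5/2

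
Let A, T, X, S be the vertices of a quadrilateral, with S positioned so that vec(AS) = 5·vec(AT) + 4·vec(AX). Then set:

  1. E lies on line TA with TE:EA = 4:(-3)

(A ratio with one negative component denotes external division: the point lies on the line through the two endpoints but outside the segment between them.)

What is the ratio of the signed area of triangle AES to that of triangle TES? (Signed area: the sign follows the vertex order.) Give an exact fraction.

Set A = (0, 0), T = (1, 0), X = (0, 1), S = (5, 4); any affine frame gives the same invariant.
1. E lies on line TA with TE:EA = 4:(-3) ⇒ E = (-3, 0)
2·[AES] = -12, 2·[TES] = -16
[AES]:[TES] = -12:-16 = 3/4

[AES]:[TES] = 3/4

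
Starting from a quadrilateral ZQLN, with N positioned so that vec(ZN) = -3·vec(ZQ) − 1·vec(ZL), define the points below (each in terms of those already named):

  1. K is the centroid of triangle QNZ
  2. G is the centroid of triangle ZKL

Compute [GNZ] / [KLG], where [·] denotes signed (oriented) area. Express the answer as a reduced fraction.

[GNZ]:[KLG] = -4

Set Z = (0, 0), Q = (1, 0), L = (0, 1), N = (-3, -1); any affine frame gives the same invariant.
1. K is the centroid of triangle QNZ ⇒ K = (-2/3, -1/3)
2. G is the centroid of triangle ZKL ⇒ G = (-2/9, 2/9)
2·[GNZ] = 8/9, 2·[KLG] = -2/9
[GNZ]:[KLG] = 8/9:-2/9 = -4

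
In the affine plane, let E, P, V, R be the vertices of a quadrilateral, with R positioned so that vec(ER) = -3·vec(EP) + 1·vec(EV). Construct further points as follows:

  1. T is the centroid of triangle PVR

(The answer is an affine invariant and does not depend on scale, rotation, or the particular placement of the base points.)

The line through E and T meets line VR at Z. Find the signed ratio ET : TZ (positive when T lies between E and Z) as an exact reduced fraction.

ET:TZ = 2

Assign E = (0, 0), P = (1, 0), V = (0, 1), R = (-3, 1) — the answer is frame-independent, so this choice is without loss of generality.
1. T is the centroid of triangle PVR ⇒ T = (-2/3, 2/3)
line ET meets VR at Z = (-1, 1)
T = E + t·(Z−E) with t = 2/3, so ET:TZ = 2/3:1/3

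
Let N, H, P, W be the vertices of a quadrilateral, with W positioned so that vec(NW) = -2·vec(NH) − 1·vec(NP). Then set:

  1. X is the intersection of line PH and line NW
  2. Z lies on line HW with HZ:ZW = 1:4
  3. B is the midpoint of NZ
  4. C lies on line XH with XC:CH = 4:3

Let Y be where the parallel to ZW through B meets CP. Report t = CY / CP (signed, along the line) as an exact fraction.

Choose coordinates N = (0, 0), H = (1, 0), P = (0, 1), W = (-2, -1).
1. X is the intersection of line PH and line NW ⇒ X = (2/3, 1/3)
2. Z lies on line HW with HZ:ZW = 1:4 ⇒ Z = (2/5, -1/5)
3. B is the midpoint of NZ ⇒ B = (1/5, -1/10)
4. C lies on line XH with XC:CH = 4:3 ⇒ C = (6/7, 1/7)
through B parallel to ZW: direction (-12/5, -4/5); meets CP at Y = (7/8, 1/8)
Y = C + t·(P−C) with t = -1/48

t = -1/48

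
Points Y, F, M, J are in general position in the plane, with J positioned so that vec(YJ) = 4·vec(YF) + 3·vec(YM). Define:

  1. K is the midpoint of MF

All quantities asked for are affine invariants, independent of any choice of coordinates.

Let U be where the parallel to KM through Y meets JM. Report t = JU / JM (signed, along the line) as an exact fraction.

t = 7/6

Choose coordinates Y = (0, 0), F = (1, 0), M = (0, 1), J = (4, 3).
1. K is the midpoint of MF ⇒ K = (1/2, 1/2)
through Y parallel to KM: direction (-1/2, 1/2); meets JM at U = (-2/3, 2/3)
U = J + t·(M−J) with t = 7/6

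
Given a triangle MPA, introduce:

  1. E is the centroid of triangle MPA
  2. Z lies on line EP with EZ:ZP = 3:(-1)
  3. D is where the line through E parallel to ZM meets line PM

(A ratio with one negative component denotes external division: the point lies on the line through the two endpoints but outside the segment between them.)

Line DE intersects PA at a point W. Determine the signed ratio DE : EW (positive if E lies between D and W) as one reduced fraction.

DE:EW = -7

Assign M = (0, 0), P = (1, 0), A = (0, 1) — the answer is frame-independent, so this choice is without loss of generality.
1. E is the centroid of triangle MPA ⇒ E = (1/3, 1/3)
2. Z lies on line EP with EZ:ZP = 3:(-1) ⇒ Z = (4/3, -1/6)
3. D is where the line through E parallel to ZM meets line PM ⇒ D = (3, 0)
line DE meets PA at W = (5/7, 2/7)
E = D + t·(W−D) with t = 7/6, so DE:EW = 7/6:-1/6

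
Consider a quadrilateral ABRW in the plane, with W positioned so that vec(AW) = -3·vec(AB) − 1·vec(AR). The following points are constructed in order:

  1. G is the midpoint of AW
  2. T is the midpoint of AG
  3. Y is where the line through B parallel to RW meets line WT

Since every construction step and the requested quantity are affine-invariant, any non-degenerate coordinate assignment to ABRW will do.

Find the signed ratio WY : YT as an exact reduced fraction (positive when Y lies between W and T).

WY:YT = -20/11

Assign A = (0, 0), B = (1, 0), R = (0, 1), W = (-3, -1) — the answer is frame-independent, so this choice is without loss of generality.
1. G is the midpoint of AW ⇒ G = (-3/2, -1/2)
2. T is the midpoint of AG ⇒ T = (-3/4, -1/4)
3. Y is where the line through B parallel to RW meets line WT ⇒ Y = (2, 2/3)
Y = W + t·(T−W) with t = 20/9, so WY:YT = t:(1−t) = 20/9:-11/9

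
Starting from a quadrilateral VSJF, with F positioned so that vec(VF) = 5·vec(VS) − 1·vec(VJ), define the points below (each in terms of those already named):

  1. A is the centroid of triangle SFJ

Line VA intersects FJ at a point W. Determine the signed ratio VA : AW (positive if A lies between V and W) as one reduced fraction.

VA:AW = 4

Choose coordinates V = (0, 0), S = (1, 0), J = (0, 1), F = (5, -1).
1. A is the centroid of triangle SFJ ⇒ A = (2, 0)
line VA meets FJ at W = (5/2, 0)
A = V + t·(W−V) with t = 4/5, so VA:AW = 4/5:1/5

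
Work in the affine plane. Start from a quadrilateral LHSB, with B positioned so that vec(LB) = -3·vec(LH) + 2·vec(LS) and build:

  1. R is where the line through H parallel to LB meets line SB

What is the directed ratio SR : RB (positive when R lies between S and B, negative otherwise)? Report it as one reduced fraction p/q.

SR:RB = 1/2

Work in coordinates with L = (0, 0), H = (1, 0), S = (0, 1), B = (-3, 2).
1. R is where the line through H parallel to LB meets line SB ⇒ R = (-1, 4/3)
R = S + t·(B−S) with t = 1/3, so SR:RB = t:(1−t) = 1/3:2/3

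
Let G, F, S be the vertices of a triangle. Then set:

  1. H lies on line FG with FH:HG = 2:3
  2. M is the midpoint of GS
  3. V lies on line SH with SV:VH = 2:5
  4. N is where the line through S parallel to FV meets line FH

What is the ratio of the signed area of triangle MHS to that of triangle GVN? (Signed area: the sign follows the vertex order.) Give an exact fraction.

[MHS]:[GVN] = -21/58

Choose coordinates G = (0, 0), F = (1, 0), S = (0, 1).
1. H lies on line FG with FH:HG = 2:3 ⇒ H = (3/5, 0)
2. M is the midpoint of GS ⇒ M = (0, 1/2)
3. V lies on line SH with SV:VH = 2:5 ⇒ V = (6/35, 5/7)
4. N is where the line through S parallel to FV meets line FH ⇒ N = (29/25, 0)
2·[MHS] = 3/10, 2·[GVN] = -29/35
[MHS]:[GVN] = 3/10:-29/35 = -21/58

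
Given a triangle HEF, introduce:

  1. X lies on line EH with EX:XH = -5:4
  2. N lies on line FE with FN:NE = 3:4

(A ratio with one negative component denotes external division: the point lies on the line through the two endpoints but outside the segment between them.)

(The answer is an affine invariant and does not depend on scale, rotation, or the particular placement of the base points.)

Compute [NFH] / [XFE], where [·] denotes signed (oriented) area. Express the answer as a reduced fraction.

Assign H = (0, 0), E = (1, 0), F = (0, 1) — the answer is frame-independent, so this choice is without loss of generality.
1. X lies on line EH with EX:XH = -5:4 ⇒ X = (-4, 0)
2. N lies on line FE with FN:NE = 3:4 ⇒ N = (3/7, 4/7)
2·[NFH] = 3/7, 2·[XFE] = -5
[NFH]:[XFE] = 3/7:-5 = -3/35

[NFH]:[XFE] = -3/35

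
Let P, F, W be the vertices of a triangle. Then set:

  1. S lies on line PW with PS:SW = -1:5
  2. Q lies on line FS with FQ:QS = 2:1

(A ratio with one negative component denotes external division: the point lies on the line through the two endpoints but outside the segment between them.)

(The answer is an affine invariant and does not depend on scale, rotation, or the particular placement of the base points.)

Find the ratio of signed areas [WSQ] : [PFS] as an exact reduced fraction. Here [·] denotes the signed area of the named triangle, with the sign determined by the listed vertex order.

[WSQ]:[PFS] = -5/3

Assign P = (0, 0), F = (1, 0), W = (0, 1) — the answer is frame-independent, so this choice is without loss of generality.
1. S lies on line PW with PS:SW = -1:5 ⇒ S = (0, -1/4)
2. Q lies on line FS with FQ:QS = 2:1 ⇒ Q = (1/3, -1/6)
2·[WSQ] = 5/12, 2·[PFS] = -1/4
[WSQ]:[PFS] = 5/12:-1/4 = -5/3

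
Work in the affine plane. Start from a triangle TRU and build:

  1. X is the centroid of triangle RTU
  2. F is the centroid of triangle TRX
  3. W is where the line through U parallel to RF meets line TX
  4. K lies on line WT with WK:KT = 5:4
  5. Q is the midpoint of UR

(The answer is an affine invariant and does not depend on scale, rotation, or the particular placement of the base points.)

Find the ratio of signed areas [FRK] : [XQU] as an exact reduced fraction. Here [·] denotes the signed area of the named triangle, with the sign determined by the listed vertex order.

[FRK]:[XQU] = 22/27

Work in coordinates with T = (0, 0), R = (1, 0), U = (0, 1).
1. X is the centroid of triangle RTU ⇒ X = (1/3, 1/3)
2. F is the centroid of triangle TRX ⇒ F = (4/9, 1/9)
3. W is where the line through U parallel to RF meets line TX ⇒ W = (5/6, 5/6)
4. K lies on line WT with WK:KT = 5:4 ⇒ K = (10/27, 10/27)
5. Q is the midpoint of UR ⇒ Q = (1/2, 1/2)
2·[FRK] = 11/81, 2·[XQU] = 1/6
[FRK]:[XQU] = 11/81:1/6 = 22/27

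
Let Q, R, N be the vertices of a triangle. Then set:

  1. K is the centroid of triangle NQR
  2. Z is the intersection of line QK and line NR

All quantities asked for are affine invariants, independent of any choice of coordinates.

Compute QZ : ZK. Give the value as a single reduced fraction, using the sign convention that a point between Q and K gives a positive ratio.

Choose coordinates Q = (0, 0), R = (1, 0), N = (0, 1).
1. K is the centroid of triangle NQR ⇒ K = (1/3, 1/3)
2. Z is the intersection of line QK and line NR ⇒ Z = (1/2, 1/2)
Z = Q + t·(K−Q) with t = 3/2, so QZ:ZK = t:(1−t) = 3/2:-1/2

QZ:ZK = -3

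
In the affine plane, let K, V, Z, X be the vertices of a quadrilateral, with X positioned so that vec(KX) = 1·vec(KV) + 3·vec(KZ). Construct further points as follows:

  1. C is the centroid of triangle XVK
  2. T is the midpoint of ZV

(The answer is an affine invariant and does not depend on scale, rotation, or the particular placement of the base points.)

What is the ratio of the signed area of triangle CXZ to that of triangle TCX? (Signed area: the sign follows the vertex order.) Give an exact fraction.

Assign K = (0, 0), V = (1, 0), Z = (0, 1), X = (1, 3) — the answer is frame-independent, so this choice is without loss of generality.
1. C is the centroid of triangle XVK ⇒ C = (2/3, 1)
2. T is the midpoint of ZV ⇒ T = (1/2, 1/2)
2·[CXZ] = 4/3, 2·[TCX] = 1/6
[CXZ]:[TCX] = 4/3:1/6 = 8

[CXZ]:[TCX] = 8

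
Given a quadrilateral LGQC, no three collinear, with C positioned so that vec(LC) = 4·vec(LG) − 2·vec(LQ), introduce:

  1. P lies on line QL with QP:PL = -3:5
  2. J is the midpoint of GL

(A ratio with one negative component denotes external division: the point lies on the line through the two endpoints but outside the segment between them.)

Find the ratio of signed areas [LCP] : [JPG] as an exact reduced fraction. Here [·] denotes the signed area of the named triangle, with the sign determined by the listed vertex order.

Work in coordinates with L = (0, 0), G = (1, 0), Q = (0, 1), C = (4, -2).
1. P lies on line QL with QP:PL = -3:5 ⇒ P = (0, 5/2)
2. J is the midpoint of GL ⇒ J = (1/2, 0)
2·[LCP] = 10, 2·[JPG] = -5/4
[LCP]:[JPG] = 10:-5/4 = -8

[LCP]:[JPG] = -8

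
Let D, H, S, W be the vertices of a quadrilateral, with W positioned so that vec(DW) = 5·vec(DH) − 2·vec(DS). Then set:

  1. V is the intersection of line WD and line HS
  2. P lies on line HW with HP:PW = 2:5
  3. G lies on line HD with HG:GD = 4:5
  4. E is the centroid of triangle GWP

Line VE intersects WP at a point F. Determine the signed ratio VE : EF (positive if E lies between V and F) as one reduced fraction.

Work in coordinates with D = (0, 0), H = (1, 0), S = (0, 1), W = (5, -2).
1. V is the intersection of line WD and line HS ⇒ V = (5/3, -2/3)
2. P lies on line HW with HP:PW = 2:5 ⇒ P = (15/7, -4/7)
3. G lies on line HD with HG:GD = 4:5 ⇒ G = (5/9, 0)
4. E is the centroid of triangle GWP ⇒ E = (485/189, -6/7)
line VE meets WP at F = (415/147, -134/147)
E = V + t·(F−V) with t = 7/9, so VE:EF = 7/9:2/9

VE:EF = 7/2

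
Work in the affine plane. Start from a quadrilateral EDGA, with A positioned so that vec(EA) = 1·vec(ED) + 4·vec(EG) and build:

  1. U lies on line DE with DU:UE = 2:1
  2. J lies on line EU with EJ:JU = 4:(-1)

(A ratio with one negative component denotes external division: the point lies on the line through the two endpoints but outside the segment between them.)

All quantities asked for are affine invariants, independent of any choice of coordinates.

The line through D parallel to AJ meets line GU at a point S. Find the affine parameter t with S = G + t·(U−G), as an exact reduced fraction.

Choose coordinates E = (0, 0), D = (1, 0), G = (0, 1), A = (1, 4).
1. U lies on line DE with DU:UE = 2:1 ⇒ U = (1/3, 0)
2. J lies on line EU with EJ:JU = 4:(-1) ⇒ J = (4/9, 0)
through D parallel to AJ: direction (-5/9, -4); meets GU at S = (41/51, -24/17)
S = G + t·(U−G) with t = 41/17

t = 41/17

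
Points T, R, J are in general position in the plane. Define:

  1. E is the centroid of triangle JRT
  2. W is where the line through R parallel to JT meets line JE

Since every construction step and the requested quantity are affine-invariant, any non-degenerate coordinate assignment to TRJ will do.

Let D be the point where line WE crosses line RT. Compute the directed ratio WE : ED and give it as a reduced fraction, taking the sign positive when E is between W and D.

Assign T = (0, 0), R = (1, 0), J = (0, 1) — the answer is frame-independent, so this choice is without loss of generality.
1. E is the centroid of triangle JRT ⇒ E = (1/3, 1/3)
2. W is where the line through R parallel to JT meets line JE ⇒ W = (1, -1)
line WE meets RT at D = (1/2, 0)
E = W + t·(D−W) with t = 4/3, so WE:ED = 4/3:-1/3

WE:ED = -4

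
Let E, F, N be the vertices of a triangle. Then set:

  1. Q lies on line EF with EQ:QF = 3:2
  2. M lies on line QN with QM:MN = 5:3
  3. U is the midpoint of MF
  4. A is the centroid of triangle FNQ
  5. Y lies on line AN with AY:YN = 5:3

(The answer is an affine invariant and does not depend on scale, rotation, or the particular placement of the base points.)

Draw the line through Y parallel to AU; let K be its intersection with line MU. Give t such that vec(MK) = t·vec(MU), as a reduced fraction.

t = -9/16

Set E = (0, 0), F = (1, 0), N = (0, 1); any affine frame gives the same invariant.
1. Q lies on line EF with EQ:QF = 3:2 ⇒ Q = (3/5, 0)
2. M lies on line QN with QM:MN = 5:3 ⇒ M = (9/40, 5/8)
3. U is the midpoint of MF ⇒ U = (49/80, 5/16)
4. A is the centroid of triangle FNQ ⇒ A = (8/15, 1/3)
5. Y lies on line AN with AY:YN = 5:3 ⇒ Y = (1/5, 3/4)
through Y parallel to AU: direction (19/240, -1/48); meets MU at K = (9/1280, 205/256)
K = M + t·(U−M) with t = -9/16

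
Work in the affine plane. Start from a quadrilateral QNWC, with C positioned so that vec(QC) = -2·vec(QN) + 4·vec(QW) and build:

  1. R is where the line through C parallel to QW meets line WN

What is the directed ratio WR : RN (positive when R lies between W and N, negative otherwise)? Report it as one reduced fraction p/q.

Set Q = (0, 0), N = (1, 0), W = (0, 1), C = (-2, 4); any affine frame gives the same invariant.
1. R is where the line through C parallel to QW meets line WN ⇒ R = (-2, 3)
R = W + t·(N−W) with t = -2, so WR:RN = t:(1−t) = -2:3

WR:RN = -2/3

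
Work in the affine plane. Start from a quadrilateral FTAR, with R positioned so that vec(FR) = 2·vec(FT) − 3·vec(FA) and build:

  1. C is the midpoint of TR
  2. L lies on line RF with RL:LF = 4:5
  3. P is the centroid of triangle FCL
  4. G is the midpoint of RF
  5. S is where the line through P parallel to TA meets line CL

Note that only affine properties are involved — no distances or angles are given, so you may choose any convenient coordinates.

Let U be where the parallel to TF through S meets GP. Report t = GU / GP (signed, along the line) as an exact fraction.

Choose coordinates F = (0, 0), T = (1, 0), A = (0, 1), R = (2, -3).
1. C is the midpoint of TR ⇒ C = (3/2, -3/2)
2. L lies on line RF with RL:LF = 4:5 ⇒ L = (10/9, -5/3)
3. P is the centroid of triangle FCL ⇒ P = (47/54, -19/18)
4. G is the midpoint of RF ⇒ G = (1, -3/2)
5. S is where the line through P parallel to TA meets line CL ⇒ S = (37/27, -14/9)
through S parallel to TF: direction (-1, 0); meets GP at U = (439/432, -14/9)
U = G + t·(P−G) with t = -1/8

t = -1/8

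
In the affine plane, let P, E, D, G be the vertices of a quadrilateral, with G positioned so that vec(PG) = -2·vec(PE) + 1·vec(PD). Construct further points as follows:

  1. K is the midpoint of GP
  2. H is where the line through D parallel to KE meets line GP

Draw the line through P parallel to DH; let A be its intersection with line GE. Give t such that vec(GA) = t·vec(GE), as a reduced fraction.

Set P = (0, 0), E = (1, 0), D = (0, 1), G = (-2, 1); any affine frame gives the same invariant.
1. K is the midpoint of GP ⇒ K = (-1, 1/2)
2. H is where the line through D parallel to KE meets line GP ⇒ H = (-4, 2)
through P parallel to DH: direction (-4, 1); meets GE at A = (4, -1)
A = G + t·(E−G) with t = 2

t = 2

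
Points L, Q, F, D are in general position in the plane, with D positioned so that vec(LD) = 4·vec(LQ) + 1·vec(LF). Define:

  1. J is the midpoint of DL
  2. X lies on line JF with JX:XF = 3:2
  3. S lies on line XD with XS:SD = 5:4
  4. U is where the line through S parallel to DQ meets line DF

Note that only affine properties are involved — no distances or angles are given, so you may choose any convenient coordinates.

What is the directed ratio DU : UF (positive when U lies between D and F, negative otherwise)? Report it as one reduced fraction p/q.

Set L = (0, 0), Q = (1, 0), F = (0, 1), D = (4, 1); any affine frame gives the same invariant.
1. J is the midpoint of DL ⇒ J = (2, 1/2)
2. X lies on line JF with JX:XF = 3:2 ⇒ X = (4/5, 4/5)
3. S lies on line XD with XS:SD = 5:4 ⇒ S = (116/45, 41/45)
4. U is where the line through S parallel to DQ meets line DF ⇒ U = (128/45, 1)
U = D + t·(F−D) with t = 13/45, so DU:UF = t:(1−t) = 13/45:32/45

DU:UF = 13/32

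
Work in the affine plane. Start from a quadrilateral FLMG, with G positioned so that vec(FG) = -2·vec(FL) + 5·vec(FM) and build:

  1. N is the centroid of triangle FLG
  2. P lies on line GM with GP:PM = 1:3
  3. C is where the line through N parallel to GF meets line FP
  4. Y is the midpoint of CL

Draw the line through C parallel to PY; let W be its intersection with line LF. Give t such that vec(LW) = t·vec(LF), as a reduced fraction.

t = 7/2

Assign F = (0, 0), L = (1, 0), M = (0, 1), G = (-2, 5) — the answer is frame-independent, so this choice is without loss of generality.
1. N is the centroid of triangle FLG ⇒ N = (-1/3, 5/3)
2. P lies on line GM with GP:PM = 1:3 ⇒ P = (-3/2, 4)
3. C is where the line through N parallel to GF meets line FP ⇒ C = (-5, 40/3)
4. Y is the midpoint of CL ⇒ Y = (-2, 20/3)
through C parallel to PY: direction (-1/2, 8/3); meets LF at W = (-5/2, 0)
W = L + t·(F−L) with t = 7/2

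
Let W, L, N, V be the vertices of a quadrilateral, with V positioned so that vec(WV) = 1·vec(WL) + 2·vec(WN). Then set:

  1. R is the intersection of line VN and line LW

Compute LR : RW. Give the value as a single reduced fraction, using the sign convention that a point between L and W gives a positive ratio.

LR:RW = -2

Set W = (0, 0), L = (1, 0), N = (0, 1), V = (1, 2); any affine frame gives the same invariant.
1. R is the intersection of line VN and line LW ⇒ R = (-1, 0)
R = L + t·(W−L) with t = 2, so LR:RW = t:(1−t) = 2:-1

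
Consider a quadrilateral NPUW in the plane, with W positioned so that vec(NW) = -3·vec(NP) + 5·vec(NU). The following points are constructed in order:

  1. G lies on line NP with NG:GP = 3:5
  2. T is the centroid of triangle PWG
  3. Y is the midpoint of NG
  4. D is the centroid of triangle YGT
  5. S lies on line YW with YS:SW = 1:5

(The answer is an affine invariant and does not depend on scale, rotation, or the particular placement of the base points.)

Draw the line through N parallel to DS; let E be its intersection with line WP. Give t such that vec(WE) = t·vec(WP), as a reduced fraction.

t = 53/37

Work in coordinates with N = (0, 0), P = (1, 0), U = (0, 1), W = (-3, 5).
1. G lies on line NP with NG:GP = 3:5 ⇒ G = (3/8, 0)
2. T is the centroid of triangle PWG ⇒ T = (-13/24, 5/3)
3. Y is the midpoint of NG ⇒ Y = (3/16, 0)
4. D is the centroid of triangle YGT ⇒ D = (1/144, 5/9)
5. S lies on line YW with YS:SW = 1:5 ⇒ S = (-11/32, 5/6)
through N parallel to DS: direction (-101/288, 5/18); meets WP at E = (101/37, -80/37)
E = W + t·(P−W) with t = 53/37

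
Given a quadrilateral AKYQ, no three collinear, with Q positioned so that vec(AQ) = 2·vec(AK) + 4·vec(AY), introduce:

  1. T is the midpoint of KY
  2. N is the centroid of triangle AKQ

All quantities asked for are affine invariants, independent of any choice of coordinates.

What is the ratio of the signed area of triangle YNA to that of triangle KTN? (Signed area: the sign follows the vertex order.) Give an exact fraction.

[YNA]:[KTN] = 3/2

Choose coordinates A = (0, 0), K = (1, 0), Y = (0, 1), Q = (2, 4).
1. T is the midpoint of KY ⇒ T = (1/2, 1/2)
2. N is the centroid of triangle AKQ ⇒ N = (1, 4/3)
2·[YNA] = -1, 2·[KTN] = -2/3
[YNA]:[KTN] = -1:-2/3 = 3/2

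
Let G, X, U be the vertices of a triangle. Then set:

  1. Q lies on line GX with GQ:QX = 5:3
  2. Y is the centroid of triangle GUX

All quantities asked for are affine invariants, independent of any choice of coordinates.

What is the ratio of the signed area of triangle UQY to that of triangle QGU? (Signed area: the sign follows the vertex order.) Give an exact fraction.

Set G = (0, 0), X = (1, 0), U = (0, 1); any affine frame gives the same invariant.
1. Q lies on line GX with GQ:QX = 5:3 ⇒ Q = (5/8, 0)
2. Y is the centroid of triangle GUX ⇒ Y = (1/3, 1/3)
2·[UQY] = -1/12, 2·[QGU] = -5/8
[UQY]:[QGU] = -1/12:-5/8 = 2/15

[UQY]:[QGU] = 2/15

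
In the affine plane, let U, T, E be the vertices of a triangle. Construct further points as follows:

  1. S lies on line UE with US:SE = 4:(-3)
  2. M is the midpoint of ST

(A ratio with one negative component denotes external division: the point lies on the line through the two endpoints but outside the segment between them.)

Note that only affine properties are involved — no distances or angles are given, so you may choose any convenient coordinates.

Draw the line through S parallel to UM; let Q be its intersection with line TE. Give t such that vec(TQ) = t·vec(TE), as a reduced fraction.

Set U = (0, 0), T = (1, 0), E = (0, 1); any affine frame gives the same invariant.
1. S lies on line UE with US:SE = 4:(-3) ⇒ S = (0, 4)
2. M is the midpoint of ST ⇒ M = (1/2, 2)
through S parallel to UM: direction (1/2, 2); meets TE at Q = (-3/5, 8/5)
Q = T + t·(E−T) with t = 8/5

t = 8/5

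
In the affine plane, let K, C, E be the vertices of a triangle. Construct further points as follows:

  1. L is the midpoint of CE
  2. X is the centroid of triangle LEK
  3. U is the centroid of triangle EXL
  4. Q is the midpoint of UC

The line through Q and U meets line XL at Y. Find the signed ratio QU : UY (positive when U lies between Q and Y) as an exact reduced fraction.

QU:UY = -2

Assign K = (0, 0), C = (1, 0), E = (0, 1) — the answer is frame-independent, so this choice is without loss of generality.
1. L is the midpoint of CE ⇒ L = (1/2, 1/2)
2. X is the centroid of triangle LEK ⇒ X = (1/6, 1/2)
3. U is the centroid of triangle EXL ⇒ U = (2/9, 2/3)
4. Q is the midpoint of UC ⇒ Q = (11/18, 1/3)
line QU meets XL at Y = (5/12, 1/2)
U = Q + t·(Y−Q) with t = 2, so QU:UY = 2:-1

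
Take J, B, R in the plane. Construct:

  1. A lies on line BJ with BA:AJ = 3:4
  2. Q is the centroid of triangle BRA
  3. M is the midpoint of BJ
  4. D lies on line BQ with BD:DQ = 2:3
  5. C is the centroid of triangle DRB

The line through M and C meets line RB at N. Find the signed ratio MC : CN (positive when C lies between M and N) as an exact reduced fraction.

MC:CN = 101/4

Assign J = (0, 0), B = (1, 0), R = (0, 1) — the answer is frame-independent, so this choice is without loss of generality.
1. A lies on line BJ with BA:AJ = 3:4 ⇒ A = (4/7, 0)
2. Q is the centroid of triangle BRA ⇒ Q = (11/21, 1/3)
3. M is the midpoint of BJ ⇒ M = (1/2, 0)
4. D lies on line BQ with BD:DQ = 2:3 ⇒ D = (17/21, 2/15)
5. C is the centroid of triangle DRB ⇒ C = (38/63, 17/45)
line MC meets RB at N = (184/303, 119/303)
C = M + t·(N−M) with t = 101/105, so MC:CN = 101/105:4/105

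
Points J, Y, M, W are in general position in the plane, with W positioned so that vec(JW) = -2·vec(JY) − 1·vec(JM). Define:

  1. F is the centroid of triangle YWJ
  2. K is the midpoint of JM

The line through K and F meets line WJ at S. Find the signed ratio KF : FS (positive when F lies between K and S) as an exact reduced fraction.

Assign J = (0, 0), Y = (1, 0), M = (0, 1), W = (-2, -1) — the answer is frame-independent, so this choice is without loss of generality.
1. F is the centroid of triangle YWJ ⇒ F = (-1/3, -1/3)
2. K is the midpoint of JM ⇒ K = (0, 1/2)
line KF meets WJ at S = (-1/4, -1/8)
F = K + t·(S−K) with t = 4/3, so KF:FS = 4/3:-1/3

KF:FS = -4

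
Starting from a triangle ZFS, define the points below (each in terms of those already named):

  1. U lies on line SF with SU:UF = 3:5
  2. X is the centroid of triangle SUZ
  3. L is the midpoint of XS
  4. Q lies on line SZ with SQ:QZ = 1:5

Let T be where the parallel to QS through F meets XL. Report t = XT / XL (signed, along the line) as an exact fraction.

Set Z = (0, 0), F = (1, 0), S = (0, 1); any affine frame gives the same invariant.
1. U lies on line SF with SU:UF = 3:5 ⇒ U = (3/8, 5/8)
2. X is the centroid of triangle SUZ ⇒ X = (1/8, 13/24)
3. L is the midpoint of XS ⇒ L = (1/16, 37/48)
4. Q lies on line SZ with SQ:QZ = 1:5 ⇒ Q = (0, 5/6)
through F parallel to QS: direction (0, 1/6); meets XL at T = (1, -8/3)
T = X + t·(L−X) with t = -14

t = -14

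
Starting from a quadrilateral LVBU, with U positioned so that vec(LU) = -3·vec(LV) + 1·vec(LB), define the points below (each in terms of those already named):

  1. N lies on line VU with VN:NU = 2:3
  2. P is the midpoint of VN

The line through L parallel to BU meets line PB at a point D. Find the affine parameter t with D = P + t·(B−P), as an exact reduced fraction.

t = -1/4

Assign L = (0, 0), V = (1, 0), B = (0, 1), U = (-3, 1) — the answer is frame-independent, so this choice is without loss of generality.
1. N lies on line VU with VN:NU = 2:3 ⇒ N = (-3/5, 2/5)
2. P is the midpoint of VN ⇒ P = (1/5, 1/5)
through L parallel to BU: direction (-3, 0); meets PB at D = (1/4, 0)
D = P + t·(B−P) with t = -1/4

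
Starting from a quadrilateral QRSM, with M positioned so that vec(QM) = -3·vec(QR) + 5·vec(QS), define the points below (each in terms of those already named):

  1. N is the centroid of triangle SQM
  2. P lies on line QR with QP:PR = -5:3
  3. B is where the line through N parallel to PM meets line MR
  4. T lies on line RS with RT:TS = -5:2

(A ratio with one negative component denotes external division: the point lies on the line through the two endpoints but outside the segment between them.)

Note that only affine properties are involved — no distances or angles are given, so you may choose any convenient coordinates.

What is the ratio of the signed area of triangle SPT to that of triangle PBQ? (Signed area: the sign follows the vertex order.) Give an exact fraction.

Choose coordinates Q = (0, 0), R = (1, 0), S = (0, 1), M = (-3, 5).
1. N is the centroid of triangle SQM ⇒ N = (-1, 2)
2. P lies on line QR with QP:PR = -5:3 ⇒ P = (5/2, 0)
3. B is where the line through N parallel to PM meets line MR ⇒ B = (7/15, 2/3)
4. T lies on line RS with RT:TS = -5:2 ⇒ T = (-2/3, 5/3)
2·[SPT] = 1, 2·[PBQ] = 5/3
[SPT]:[PBQ] = 1:5/3 = 3/5

[SPT]:[PBQ] = 3/5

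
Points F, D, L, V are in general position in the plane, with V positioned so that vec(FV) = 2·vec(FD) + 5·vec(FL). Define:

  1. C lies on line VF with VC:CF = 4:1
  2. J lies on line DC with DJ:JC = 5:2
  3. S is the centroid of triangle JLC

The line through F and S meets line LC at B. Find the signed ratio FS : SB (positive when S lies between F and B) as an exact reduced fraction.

Work in coordinates with F = (0, 0), D = (1, 0), L = (0, 1), V = (2, 5).
1. C lies on line VF with VC:CF = 4:1 ⇒ C = (2/5, 1)
2. J lies on line DC with DJ:JC = 5:2 ⇒ J = (4/7, 5/7)
3. S is the centroid of triangle JLC ⇒ S = (34/105, 19/21)
line FS meets LC at B = (34/95, 1)
S = F + t·(B−F) with t = 19/21, so FS:SB = 19/21:2/21

FS:SB = 19/2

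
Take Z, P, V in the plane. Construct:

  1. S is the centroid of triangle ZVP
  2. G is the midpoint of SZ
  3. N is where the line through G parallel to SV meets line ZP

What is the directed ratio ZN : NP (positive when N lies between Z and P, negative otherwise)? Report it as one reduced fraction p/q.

Choose coordinates Z = (0, 0), P = (1, 0), V = (0, 1).
1. S is the centroid of triangle ZVP ⇒ S = (1/3, 1/3)
2. G is the midpoint of SZ ⇒ G = (1/6, 1/6)
3. N is where the line through G parallel to SV meets line ZP ⇒ N = (1/4, 0)
N = Z + t·(P−Z) with t = 1/4, so ZN:NP = t:(1−t) = 1/4:3/4

ZN:NP = 1/3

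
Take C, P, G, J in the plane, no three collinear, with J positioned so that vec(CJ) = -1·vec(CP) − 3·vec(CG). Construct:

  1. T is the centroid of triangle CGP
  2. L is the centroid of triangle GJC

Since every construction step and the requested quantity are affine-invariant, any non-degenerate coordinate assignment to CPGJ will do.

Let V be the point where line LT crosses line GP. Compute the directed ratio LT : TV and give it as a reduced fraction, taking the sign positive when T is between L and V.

LT:TV = 5

Choose coordinates C = (0, 0), P = (1, 0), G = (0, 1), J = (-1, -3).
1. T is the centroid of triangle CGP ⇒ T = (1/3, 1/3)
2. L is the centroid of triangle GJC ⇒ L = (-1/3, -2/3)
line LT meets GP at V = (7/15, 8/15)
T = L + t·(V−L) with t = 5/6, so LT:TV = 5/6:1/6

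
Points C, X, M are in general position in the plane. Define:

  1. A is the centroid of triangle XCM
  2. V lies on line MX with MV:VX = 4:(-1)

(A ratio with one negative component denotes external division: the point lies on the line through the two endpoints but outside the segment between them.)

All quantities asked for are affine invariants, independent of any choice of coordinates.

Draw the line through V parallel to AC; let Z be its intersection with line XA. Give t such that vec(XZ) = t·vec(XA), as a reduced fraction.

Work in coordinates with C = (0, 0), X = (1, 0), M = (0, 1).
1. A is the centroid of triangle XCM ⇒ A = (1/3, 1/3)
2. V lies on line MX with MV:VX = 4:(-1) ⇒ V = (4/3, -1/3)
through V parallel to AC: direction (-1/3, -1/3); meets XA at Z = (13/9, -2/9)
Z = X + t·(A−X) with t = -2/3

t = -2/3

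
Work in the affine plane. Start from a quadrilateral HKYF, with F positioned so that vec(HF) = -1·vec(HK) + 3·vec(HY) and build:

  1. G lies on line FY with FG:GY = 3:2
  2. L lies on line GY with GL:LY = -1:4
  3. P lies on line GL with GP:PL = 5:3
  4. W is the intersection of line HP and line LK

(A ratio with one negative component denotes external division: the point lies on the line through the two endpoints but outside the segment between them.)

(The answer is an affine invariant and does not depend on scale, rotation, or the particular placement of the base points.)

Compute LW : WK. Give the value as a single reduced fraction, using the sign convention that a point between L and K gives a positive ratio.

Set H = (0, 0), K = (1, 0), Y = (0, 1), F = (-1, 3); any affine frame gives the same invariant.
1. G lies on line FY with FG:GY = 3:2 ⇒ G = (-2/5, 9/5)
2. L lies on line GY with GL:LY = -1:4 ⇒ L = (-8/15, 31/15)
3. P lies on line GL with GP:PL = 5:3 ⇒ P = (-29/60, 59/30)
4. W is the intersection of line HP and line LK ⇒ W = (-899/1815, 3658/1815)
W = L + t·(K−L) with t = 3/121, so LW:WK = t:(1−t) = 3/121:118/121

LW:WK = 3/118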